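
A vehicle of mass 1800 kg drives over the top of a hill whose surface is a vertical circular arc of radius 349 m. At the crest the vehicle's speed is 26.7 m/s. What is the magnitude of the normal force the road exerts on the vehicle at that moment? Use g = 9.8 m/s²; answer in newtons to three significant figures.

At the crest the centripetal acceleration points downward (toward the centre of the arc), so mg − N = mv²/r.
N = m(g − v²/r) = 1800 × (9.8 − (26.7)²/349) = 1800 × (9.8 − 2.043) = 1800 × 7.757 = 13960 N.

14000 N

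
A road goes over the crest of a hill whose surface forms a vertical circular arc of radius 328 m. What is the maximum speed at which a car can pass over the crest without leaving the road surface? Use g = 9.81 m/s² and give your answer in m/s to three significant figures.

At the crest the centre of the circle is below the car, so the net downward (centripetal) force is mg − N = mv²/r.
The car leaves the road when N → 0, giving v_max = √(g r) = √(9.81 × 328) = 56.72 m/s.

56.7 m/s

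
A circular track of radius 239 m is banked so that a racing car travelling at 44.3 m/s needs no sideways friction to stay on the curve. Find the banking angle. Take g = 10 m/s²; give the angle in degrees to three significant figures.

39.4°

With no friction, the horizontal component of the normal force provides the centripetal force: N sinθ = mv²/r, while N cosθ = mg vertically.
Dividing: tanθ = v²/(r g) = (44.3)²/(239 × 10.0) = 1962/2390 = 0.8211.
θ = arctan(0.8211) = 39.39°.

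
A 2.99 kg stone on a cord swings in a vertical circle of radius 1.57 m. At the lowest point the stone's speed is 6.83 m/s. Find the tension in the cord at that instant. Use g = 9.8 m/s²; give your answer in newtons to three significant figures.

118 N

At the lowest point, T points up (toward the centre) and the weight mg points down (away from the centre), so the net inward force is T − mg = mv²/r.
T = m(v²/r + g) = 2.99 × ((6.83)²/1.57 + 9.8) = 2.99 × (29.71 + 9.8) = 2.99 × 39.51 = 118.1 N.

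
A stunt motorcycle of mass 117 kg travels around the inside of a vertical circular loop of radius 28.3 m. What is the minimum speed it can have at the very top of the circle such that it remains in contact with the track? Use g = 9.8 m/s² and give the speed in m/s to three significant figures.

At the highest point the centre is directly below, so both the weight and N act inward: N + mg = mv²/r.
At minimum speed N → 0, so mg = mv_min²/r ⇒ v_min = √(g r) = √(9.8 × 28.3) = 16.65 m/s.

16.7 m/s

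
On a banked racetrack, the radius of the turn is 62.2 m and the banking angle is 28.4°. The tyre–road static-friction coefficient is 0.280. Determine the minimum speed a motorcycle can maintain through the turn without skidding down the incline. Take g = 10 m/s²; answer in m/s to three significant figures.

At the minimum speed, friction acts up the slope at its limiting value f = μN. Radially (horizontal, toward centre): N sinθ − μN cosθ = mv²/r. Vertically: N cosθ + μN sinθ = mg.
Dividing: v² = r g (sinθ − μcosθ)/(cosθ + μsinθ).
sinθ − μcosθ = 0.4756 − 0.280×0.8796 = 0.2293; cosθ + μsinθ = 0.8796 + 0.280×0.4756 = 1.013.
v² = 62.2 × 10.0 × 0.2293/1.013 = 140.8 m²/s², so v = 11.87 m/s.

11.9 m/s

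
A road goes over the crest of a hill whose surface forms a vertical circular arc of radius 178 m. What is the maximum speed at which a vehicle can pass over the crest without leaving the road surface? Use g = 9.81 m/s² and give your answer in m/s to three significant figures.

At the crest the centre of the circle is below the vehicle, so the net downward (centripetal) force is mg − N = mv²/r.
The vehicle leaves the road when N → 0, giving v_max = √(g r) = √(9.81 × 178) = 41.79 m/s.

41.8 m/s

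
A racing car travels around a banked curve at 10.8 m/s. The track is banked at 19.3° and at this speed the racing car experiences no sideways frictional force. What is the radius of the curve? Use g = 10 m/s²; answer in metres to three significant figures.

Frictionless banking: tanθ = v²/(rg), so r = v²/(g tanθ).
r = (10.8)²/(10.0 × tan 19.3°) = 116.6/(10.0 × 0.3502) = 116.6/3.502 = 33.31 m.

33.3 m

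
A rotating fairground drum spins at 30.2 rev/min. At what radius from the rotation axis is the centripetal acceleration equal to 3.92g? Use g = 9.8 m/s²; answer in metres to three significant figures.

ω = 30.2 rev/min × 2π/60 = 3.163 rad/s.
a_c = ω²r = 3.92g ⇒ r = 3.92 × 9.8 / (3.163)² = 38.42/10.00 = 3.841 m.

3.84 m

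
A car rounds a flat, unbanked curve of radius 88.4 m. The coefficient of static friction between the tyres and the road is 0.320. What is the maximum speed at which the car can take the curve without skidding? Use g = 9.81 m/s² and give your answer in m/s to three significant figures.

On a flat curve, static friction is the only horizontal force, so it must supply the full centripetal force: μ_s m g = m v²/r.
Mass cancels: v_max = √(μ_s g r) = √(0.320 × 9.81 × 88.4) = √277.5 = 16.66 m/s.

16.7 m/s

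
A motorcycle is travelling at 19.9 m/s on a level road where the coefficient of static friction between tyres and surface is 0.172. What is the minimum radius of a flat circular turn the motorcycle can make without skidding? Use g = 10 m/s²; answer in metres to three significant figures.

At the limit, μ_s m g = m v²/r, so r_min = v²/(μ_s g) = (19.9)²/(0.172 × 10.0) = 396.0/1.720 = 230.2 m.

230 m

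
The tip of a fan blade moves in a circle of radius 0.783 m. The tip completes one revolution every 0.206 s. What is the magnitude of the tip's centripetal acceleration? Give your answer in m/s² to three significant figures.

728 m/s²

v = 2πr/T = 2π × 0.783/0.206 = 23.88 m/s.
a_c = v²/r = (23.88)²/0.783 = 570.4/0.783 = 728.4 m/s².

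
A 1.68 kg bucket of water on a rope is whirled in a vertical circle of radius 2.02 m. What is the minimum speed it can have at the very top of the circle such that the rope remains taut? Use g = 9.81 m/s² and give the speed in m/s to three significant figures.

4.45 m/s

At the top, both weight mg and T point toward the centre: T + mg = mv²/r.
At minimum speed T → 0, so mg = mv_min²/r ⇒ v_min = √(g r) = √(9.81 × 2.02) = 4.452 m/s.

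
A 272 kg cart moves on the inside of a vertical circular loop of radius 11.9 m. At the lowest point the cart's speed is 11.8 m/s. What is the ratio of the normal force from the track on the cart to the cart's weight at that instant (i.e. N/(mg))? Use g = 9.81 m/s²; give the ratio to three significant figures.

2.19

At the bottom, N − mg = mv²/r, so N = m(v²/r + g) and N/(mg) = v²/(rg) + 1 = (11.8)²/(11.9 × 9.81) + 1 = 1.193 + 1 = 2.193.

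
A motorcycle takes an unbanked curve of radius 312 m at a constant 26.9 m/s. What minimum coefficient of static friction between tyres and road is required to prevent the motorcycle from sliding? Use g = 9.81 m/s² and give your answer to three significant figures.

Friction provides the centripetal force: μ_s m g = m v²/r, so μ_s = v²/(g r) = (26.90)²/(9.81 × 312) = 723.6/3061 = 0.2364.

0.236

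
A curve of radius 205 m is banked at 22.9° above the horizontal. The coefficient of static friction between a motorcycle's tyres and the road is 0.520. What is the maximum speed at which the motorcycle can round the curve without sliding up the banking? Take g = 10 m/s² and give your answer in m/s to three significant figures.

49.8 m/s

At the maximum speed, friction acts down the slope at its limiting value f = μN. Radially (horizontal, toward centre): N sinθ + μN cosθ = mv²/r. Vertically: N cosθ − μN sinθ = mg.
Dividing: v² = r g (sinθ + μcosθ)/(cosθ − μsinθ).
sinθ + μcosθ = 0.3891 + 0.520×0.9212 = 0.8681; cosθ − μsinθ = 0.9212 − 0.520×0.3891 = 0.7188.
v² = 205 × 10.0 × 0.8681/0.7188 = 2476 m²/s², so v = 49.76 m/s.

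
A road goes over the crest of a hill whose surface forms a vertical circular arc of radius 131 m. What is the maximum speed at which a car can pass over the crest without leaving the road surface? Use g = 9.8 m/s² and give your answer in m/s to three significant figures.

35.8 m/s

At the crest the centre of the circle is below the car, so the net downward (centripetal) force is mg − N = mv²/r.
The car leaves the road when N → 0, giving v_max = √(g r) = √(9.8 × 131) = 35.83 m/s.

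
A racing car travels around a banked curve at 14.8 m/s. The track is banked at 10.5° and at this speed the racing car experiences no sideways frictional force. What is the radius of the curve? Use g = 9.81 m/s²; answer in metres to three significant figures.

120 m

Frictionless banking: tanθ = v²/(rg), so r = v²/(g tanθ).
r = (14.8)²/(9.81 × tan 10.5°) = 219.0/(9.81 × 0.1853) = 219.0/1.818 = 120.5 m.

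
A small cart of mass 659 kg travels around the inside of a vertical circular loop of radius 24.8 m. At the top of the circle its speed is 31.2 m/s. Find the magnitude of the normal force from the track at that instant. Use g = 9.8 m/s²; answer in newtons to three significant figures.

19400 N

At the top, both N and the weight mg point inward (toward the centre), so N + mg = mv²/r.
N = m(v²/r − g) = 659 × ((31.2)²/24.8 − 9.8) = 659 × (39.25 − 9.8) = 659 × 29.45 = 19410 N.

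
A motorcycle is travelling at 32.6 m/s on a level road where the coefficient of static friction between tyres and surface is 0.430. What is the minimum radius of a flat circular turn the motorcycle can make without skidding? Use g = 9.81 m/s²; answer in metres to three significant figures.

252 m

At the limit, μ_s m g = m v²/r, so r_min = v²/(μ_s g) = (32.6)²/(0.430 × 9.81) = 1063/4.218 = 251.9 m.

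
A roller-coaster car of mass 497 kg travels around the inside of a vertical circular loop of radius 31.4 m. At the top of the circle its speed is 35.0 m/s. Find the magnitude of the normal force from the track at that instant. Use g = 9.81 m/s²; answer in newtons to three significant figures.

14500 N

At the top, both N and the weight mg point inward (toward the centre), so N + mg = mv²/r.
N = m(v²/r − g) = 497 × ((35.0)²/31.4 − 9.81) = 497 × (39.01 − 9.81) = 497 × 29.20 = 14510 N.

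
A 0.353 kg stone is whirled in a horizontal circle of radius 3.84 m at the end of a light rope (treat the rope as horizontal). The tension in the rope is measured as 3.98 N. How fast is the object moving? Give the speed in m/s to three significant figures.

T = m v²/r ⇒ v = √(T r / m) = √(3.98 × 3.84 / 0.353) = √43.30 = 6.580 m/s.

6.58 m/s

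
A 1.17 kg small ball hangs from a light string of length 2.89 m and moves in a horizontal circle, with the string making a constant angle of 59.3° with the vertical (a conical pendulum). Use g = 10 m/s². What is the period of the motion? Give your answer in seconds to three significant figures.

r = L sinθ = 2.485 m. From T sinθ = mω²r and T cosθ = mg: tanθ = ω²r/g, so ω² = g tanθ / r = g/(L cosθ).
ω = √(g/(L cosθ)) = √(10.0/(2.89 × 0.5105)) = √6.778 = 2.603 rad/s.
Period = 2π/ω = 2.413 s.

2.41 s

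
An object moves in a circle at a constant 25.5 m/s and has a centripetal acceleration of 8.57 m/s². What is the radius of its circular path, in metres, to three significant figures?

75.9 m

a_c = v²/r ⇒ r = v²/a_c = (25.5)²/8.57 = 650.2/8.57 = 75.88 m.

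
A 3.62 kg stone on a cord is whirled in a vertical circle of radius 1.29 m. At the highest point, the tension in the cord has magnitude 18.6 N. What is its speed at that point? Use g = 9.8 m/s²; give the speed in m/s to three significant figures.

4.39 m/s

At the top, T + mg = mv²/r, so v = √(r(T/m + g)) = √(1.29 × (18.6/3.62 + 9.8)) = √(1.29 × 14.94) = √19.27 = 4.390 m/s.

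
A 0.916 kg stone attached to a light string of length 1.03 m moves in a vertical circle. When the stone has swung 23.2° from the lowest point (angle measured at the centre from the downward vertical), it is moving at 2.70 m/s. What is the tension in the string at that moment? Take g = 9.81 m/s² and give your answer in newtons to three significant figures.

Take the radial direction toward the centre of the circle as positive. The component of the weight along the string toward the centre is −mg cos φ (φ measured from the bottom), so Newton's second law along the string gives T − mg cos φ = m v²/r.
cos 23.2° = 0.9191, so T = m(v²/r + g cos φ) = 0.916 × ((2.70)²/1.03 + 9.81 × 0.9191) = 0.916 × (7.078 + (9.017)) = 0.916 × 16.09 = 14.74 N.

14.7 N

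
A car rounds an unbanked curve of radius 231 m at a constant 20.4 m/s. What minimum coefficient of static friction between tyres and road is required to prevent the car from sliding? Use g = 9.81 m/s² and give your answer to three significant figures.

0.184

Friction provides the centripetal force: μ_s m g = m v²/r, so μ_s = v²/(g r) = (20.40)²/(9.81 × 231) = 416.2/2266 = 0.1836.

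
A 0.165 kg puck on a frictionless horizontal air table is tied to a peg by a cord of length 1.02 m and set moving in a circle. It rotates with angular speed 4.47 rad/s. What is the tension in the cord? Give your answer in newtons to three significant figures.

3.36 N

v = ωr = 4.47 × 1.02 = 4.559 m/s.
The tension is the only horizontal force, so it supplies the full centripetal force: T = m v²/r = 0.165 × (4.559)²/1.02 = 0.165 × 20.79/1.02 = 3.363 N.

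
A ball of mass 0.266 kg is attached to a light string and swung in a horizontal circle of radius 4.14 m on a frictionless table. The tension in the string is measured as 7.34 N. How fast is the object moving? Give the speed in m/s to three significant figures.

T = m v²/r ⇒ v = √(T r / m) = √(7.34 × 4.14 / 0.266) = √114.2 = 10.69 m/s.

10.7 m/s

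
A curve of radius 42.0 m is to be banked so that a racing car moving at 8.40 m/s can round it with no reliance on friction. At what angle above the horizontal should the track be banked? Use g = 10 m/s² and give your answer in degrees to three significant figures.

With no friction, the horizontal component of the normal force provides the centripetal force: N sinθ = mv²/r, while N cosθ = mg vertically.
Dividing: tanθ = v²/(r g) = (8.40)²/(42.0 × 10.0) = 70.56/420.0 = 0.1680.
θ = arctan(0.1680) = 9.537°.

9.54°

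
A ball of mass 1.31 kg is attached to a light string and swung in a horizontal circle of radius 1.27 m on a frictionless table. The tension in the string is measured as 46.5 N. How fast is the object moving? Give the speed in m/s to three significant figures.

T = m v²/r ⇒ v = √(T r / m) = √(46.5 × 1.27 / 1.31) = √45.08 = 6.714 m/s.

6.71 m/s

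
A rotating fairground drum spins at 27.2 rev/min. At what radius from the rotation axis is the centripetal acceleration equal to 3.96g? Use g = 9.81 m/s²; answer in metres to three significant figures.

ω = 27.2 rev/min × 2π/60 = 2.848 rad/s.
a_c = ω²r = 3.96g ⇒ r = 3.96 × 9.81 / (2.848)² = 38.85/8.113 = 4.788 m.

4.79 m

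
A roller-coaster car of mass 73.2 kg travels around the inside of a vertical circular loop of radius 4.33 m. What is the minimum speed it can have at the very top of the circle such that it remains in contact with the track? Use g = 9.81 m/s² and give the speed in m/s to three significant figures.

6.52 m/s

At the top, both weight mg and N point toward the centre: N + mg = mv²/r.
At minimum speed N → 0, so mg = mv_min²/r ⇒ v_min = √(g r) = √(9.81 × 4.33) = 6.517 m/s.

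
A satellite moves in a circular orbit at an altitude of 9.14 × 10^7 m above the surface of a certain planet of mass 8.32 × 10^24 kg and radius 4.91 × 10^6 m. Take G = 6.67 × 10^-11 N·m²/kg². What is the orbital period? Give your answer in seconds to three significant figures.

r = R + h = 4.91 × 10^6 + 9.14 × 10^7 = 9.631 × 10^7 m. Gravity provides the centripetal force: G M m / r² = m v² / r ⇒ v = √(GM/r) = 2400 m/s.
T = 2πr/v = 2π × 9.631 × 10^7 / 2400 = 252100 s.

252000 s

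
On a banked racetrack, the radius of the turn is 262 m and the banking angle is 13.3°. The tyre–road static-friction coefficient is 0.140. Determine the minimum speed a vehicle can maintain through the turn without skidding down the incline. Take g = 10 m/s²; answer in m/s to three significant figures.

15.6 m/s

At the minimum speed, friction acts up the slope at its limiting value f = μN. Radially (horizontal, toward centre): N sinθ − μN cosθ = mv²/r. Vertically: N cosθ + μN sinθ = mg.
Dividing: v² = r g (sinθ − μcosθ)/(cosθ + μsinθ).
sinθ − μcosθ = 0.2300 − 0.140×0.9732 = 0.09380; cosθ + μsinθ = 0.9732 + 0.140×0.2300 = 1.005.
v² = 262 × 10.0 × 0.09380/1.005 = 244.5 m²/s², so v = 15.63 m/s.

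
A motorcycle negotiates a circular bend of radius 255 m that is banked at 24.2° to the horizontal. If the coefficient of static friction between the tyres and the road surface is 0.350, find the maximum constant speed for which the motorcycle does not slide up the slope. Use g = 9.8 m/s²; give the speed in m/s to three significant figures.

48.7 m/s

At the maximum speed, friction acts down the slope at its limiting value f = μN. Radially (horizontal, toward centre): N sinθ + μN cosθ = mv²/r. Vertically: N cosθ − μN sinθ = mg.
Dividing: v² = r g (sinθ + μcosθ)/(cosθ − μsinθ).
sinθ + μcosθ = 0.4099 + 0.350×0.9121 = 0.7292; cosθ − μsinθ = 0.9121 − 0.350×0.4099 = 0.7686.
v² = 255 × 9.8 × 0.7292/0.7686 = 2371 m²/s², so v = 48.69 m/s.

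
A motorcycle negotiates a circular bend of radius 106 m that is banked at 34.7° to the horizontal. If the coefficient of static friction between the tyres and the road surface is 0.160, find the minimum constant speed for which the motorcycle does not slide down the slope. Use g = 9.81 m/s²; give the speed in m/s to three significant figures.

22.3 m/s

At the minimum speed, friction acts up the slope at its limiting value f = μN. Radially (horizontal, toward centre): N sinθ − μN cosθ = mv²/r. Vertically: N cosθ + μN sinθ = mg.
Dividing: v² = r g (sinθ − μcosθ)/(cosθ + μsinθ).
sinθ − μcosθ = 0.5693 − 0.160×0.8221 = 0.4377; cosθ + μsinθ = 0.8221 + 0.160×0.5693 = 0.9132.
v² = 106 × 9.81 × 0.4377/0.9132 = 498.4 m²/s², so v = 22.33 m/s.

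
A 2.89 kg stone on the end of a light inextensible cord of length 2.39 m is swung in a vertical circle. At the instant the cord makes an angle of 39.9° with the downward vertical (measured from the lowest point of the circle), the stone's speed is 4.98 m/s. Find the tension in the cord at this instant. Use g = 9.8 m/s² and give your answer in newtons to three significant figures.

51.7 N

Take the radial direction toward the centre of the circle as positive. The component of the weight along the string toward the centre is −mg cos φ (φ measured from the bottom), so Newton's second law along the string gives T − mg cos φ = m v²/r.
cos 39.9° = 0.7672, so T = m(v²/r + g cos φ) = 2.89 × ((4.98)²/2.39 + 9.8 × 0.7672) = 2.89 × (10.38 + (7.518)) = 2.89 × 17.89 = 51.72 N.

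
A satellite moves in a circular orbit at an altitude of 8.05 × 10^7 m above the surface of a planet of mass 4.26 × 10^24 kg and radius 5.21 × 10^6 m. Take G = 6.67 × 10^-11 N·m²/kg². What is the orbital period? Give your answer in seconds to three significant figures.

296000 s

r = R + h = 5.21 × 10^6 + 8.05 × 10^7 = 8.571 × 10^7 m. Gravity provides the centripetal force: G M m / r² = m v² / r ⇒ v = √(GM/r) = 1821 m/s.
T = 2πr/v = 2π × 8.571 × 10^7 / 1821 = 295800 s.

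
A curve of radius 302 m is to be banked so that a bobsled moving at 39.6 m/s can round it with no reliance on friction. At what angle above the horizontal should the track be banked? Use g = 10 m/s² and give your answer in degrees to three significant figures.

27.4°

For a frictionless banked turn: horizontally N sinθ = mv²/r and vertically N cosθ = mg.
Dividing: tanθ = v²/(r g) = (39.6)²/(302 × 10.0) = 1568/3020 = 0.5193.
θ = arctan(0.5193) = 27.44°.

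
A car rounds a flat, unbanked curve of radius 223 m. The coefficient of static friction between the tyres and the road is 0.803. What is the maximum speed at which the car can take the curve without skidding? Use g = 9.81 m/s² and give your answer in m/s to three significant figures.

41.9 m/s

On a flat curve, static friction is the only horizontal force, so it must supply the full centripetal force: μ_s m g = m v²/r.
Mass cancels: v_max = √(μ_s g r) = √(0.803 × 9.81 × 223) = √1757 = 41.91 m/s.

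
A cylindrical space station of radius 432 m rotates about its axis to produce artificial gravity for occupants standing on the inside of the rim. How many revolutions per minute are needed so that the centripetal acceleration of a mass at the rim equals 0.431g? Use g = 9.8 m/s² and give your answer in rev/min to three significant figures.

Require ω²r = 0.431g, so ω = √(0.431 × 9.8/432) = 0.09888 rad/s.
In rev/min: ω × 60/(2π) = 0.09888 × 60/(2π) = 0.9442 rev/min.

0.944 rev/min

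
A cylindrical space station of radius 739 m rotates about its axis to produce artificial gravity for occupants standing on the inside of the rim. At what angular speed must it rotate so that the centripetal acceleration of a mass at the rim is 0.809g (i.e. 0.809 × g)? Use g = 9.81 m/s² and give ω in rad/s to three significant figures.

0.104 rad/s

Centripetal acceleration a_c = ω²r. Setting ω²r = 0.809g:
ω = √(0.809g / r) = √(0.809 × 9.81 / 739) = √0.01074 = 0.1036 rad/s.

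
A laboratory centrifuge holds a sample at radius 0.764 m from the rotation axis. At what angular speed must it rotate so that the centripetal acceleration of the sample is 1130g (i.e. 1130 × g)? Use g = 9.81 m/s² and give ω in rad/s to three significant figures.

Centripetal acceleration a_c = ω²r. Setting ω²r = 1130g:
ω = √(1130g / r) = √(1130 × 9.81 / 0.764) = √14510 = 120.5 rad/s.

120 rad/s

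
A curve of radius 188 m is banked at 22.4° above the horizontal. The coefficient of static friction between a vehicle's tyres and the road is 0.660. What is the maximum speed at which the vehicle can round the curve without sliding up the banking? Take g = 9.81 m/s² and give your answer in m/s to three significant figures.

At the maximum speed, friction acts down the slope at its limiting value f = μN. Radially (horizontal, toward centre): N sinθ + μN cosθ = mv²/r. Vertically: N cosθ − μN sinθ = mg.
Dividing: v² = r g (sinθ + μcosθ)/(cosθ − μsinθ).
sinθ + μcosθ = 0.3811 + 0.660×0.9245 = 0.9913; cosθ − μsinθ = 0.9245 − 0.660×0.3811 = 0.6730.
v² = 188 × 9.81 × 0.9913/0.6730 = 2716 m²/s², so v = 52.12 m/s.

52.1 m/s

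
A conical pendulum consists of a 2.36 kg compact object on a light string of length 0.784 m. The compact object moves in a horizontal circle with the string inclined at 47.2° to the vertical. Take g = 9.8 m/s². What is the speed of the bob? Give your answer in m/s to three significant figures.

2.47 m/s

The radius of the circle is r = L sinθ = 0.784 × sin 47.2° = 0.5752 m.
Horizontally T sinθ = mv²/r and vertically T cosθ = mg, so tanθ = v²/(rg).
v = √(r g tanθ) = √(0.5752 × 9.8 × 1.080) = √6.088 = 2.467 m/s.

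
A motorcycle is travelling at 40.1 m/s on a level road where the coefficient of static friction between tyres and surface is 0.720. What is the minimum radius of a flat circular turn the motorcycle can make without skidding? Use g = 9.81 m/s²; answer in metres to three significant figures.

At the limit, μ_s m g = m v²/r, so r_min = v²/(μ_s g) = (40.1)²/(0.720 × 9.81) = 1608/7.063 = 227.7 m.

228 m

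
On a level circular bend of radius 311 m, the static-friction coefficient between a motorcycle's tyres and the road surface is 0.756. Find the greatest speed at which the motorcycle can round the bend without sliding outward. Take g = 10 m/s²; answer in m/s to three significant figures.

48.5 m/s

Friction provides the centripetal force on a flat curve. At maximum speed it is at its limiting value: μ_s m g = m v²/r.
Mass cancels: v_max = √(μ_s g r) = √(0.756 × 10.0 × 311) = √2351 = 48.49 m/s.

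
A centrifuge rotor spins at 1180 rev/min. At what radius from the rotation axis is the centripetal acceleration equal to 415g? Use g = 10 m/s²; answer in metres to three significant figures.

0.272 m

ω = 1180 rev/min × 2π/60 = 123.6 rad/s.
a_c = ω²r = 415g ⇒ r = 415 × 10.0 / (123.6)² = 4150/15270 = 0.2718 m.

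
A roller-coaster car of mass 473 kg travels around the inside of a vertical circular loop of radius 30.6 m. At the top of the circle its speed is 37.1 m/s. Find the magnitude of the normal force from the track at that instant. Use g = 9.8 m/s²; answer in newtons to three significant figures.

16600 N

At the top, both N and the weight mg point inward (toward the centre), so N + mg = mv²/r.
N = m(v²/r − g) = 473 × ((37.1)²/30.6 − 9.8) = 473 × (44.98 − 9.8) = 473 × 35.18 = 16640 N.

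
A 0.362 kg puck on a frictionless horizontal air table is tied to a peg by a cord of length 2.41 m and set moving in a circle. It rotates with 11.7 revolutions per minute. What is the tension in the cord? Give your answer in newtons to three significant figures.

1.31 N

ω = 11.7 rev/min × 2π/60 = 1.225 rad/s, so v = ωr = 1.225 × 2.41 = 2.953 m/s.
The tension is the only horizontal force, so it supplies the full centripetal force: T = m v²/r = 0.362 × (2.953)²/2.41 = 0.362 × 8.719/2.41 = 1.310 N.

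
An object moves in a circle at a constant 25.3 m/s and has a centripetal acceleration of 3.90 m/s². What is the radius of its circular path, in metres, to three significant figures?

164 m

a_c = v²/r ⇒ r = v²/a_c = (25.3)²/3.90 = 640.1/3.90 = 164.1 m.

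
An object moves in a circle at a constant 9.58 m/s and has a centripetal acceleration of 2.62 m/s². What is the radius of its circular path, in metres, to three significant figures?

a_c = v²/r ⇒ r = v²/a_c = (9.58)²/2.62 = 91.78/2.62 = 35.03 m.

35.0 m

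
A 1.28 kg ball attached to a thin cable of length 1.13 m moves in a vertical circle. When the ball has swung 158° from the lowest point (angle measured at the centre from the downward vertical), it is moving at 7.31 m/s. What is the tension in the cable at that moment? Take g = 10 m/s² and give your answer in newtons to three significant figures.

48.7 N

Take the radial direction toward the centre of the circle as positive. The component of the weight along the string toward the centre is −mg cos φ (φ measured from the bottom), so Newton's second law along the string gives T − mg cos φ = m v²/r.
cos 158° = -0.9272, so T = m(v²/r + g cos φ) = 1.28 × ((7.31)²/1.13 + 10.0 × -0.9272) = 1.28 × (47.29 + (-9.272)) = 1.28 × 38.02 = 48.66 N.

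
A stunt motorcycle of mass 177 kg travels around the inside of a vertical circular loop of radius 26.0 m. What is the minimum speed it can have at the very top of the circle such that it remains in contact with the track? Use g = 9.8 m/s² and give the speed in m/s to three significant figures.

At the highest point the centre is directly below, so both the weight and N act inward: N + mg = mv²/r.
At minimum speed N → 0, so mg = mv_min²/r ⇒ v_min = √(g r) = √(9.8 × 26.0) = 15.96 m/s.

16.0 m/s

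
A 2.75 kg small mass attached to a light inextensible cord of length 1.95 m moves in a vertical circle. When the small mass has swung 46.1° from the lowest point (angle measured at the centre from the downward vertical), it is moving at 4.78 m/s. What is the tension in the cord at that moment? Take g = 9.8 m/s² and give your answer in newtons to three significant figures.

50.9 N

Take the radial direction toward the centre of the circle as positive. The component of the weight along the string toward the centre is −mg cos φ (φ measured from the bottom), so Newton's second law along the string gives T − mg cos φ = m v²/r.
cos 46.1° = 0.6934, so T = m(v²/r + g cos φ) = 2.75 × ((4.78)²/1.95 + 9.8 × 0.6934) = 2.75 × (11.72 + (6.795)) = 2.75 × 18.51 = 50.91 N.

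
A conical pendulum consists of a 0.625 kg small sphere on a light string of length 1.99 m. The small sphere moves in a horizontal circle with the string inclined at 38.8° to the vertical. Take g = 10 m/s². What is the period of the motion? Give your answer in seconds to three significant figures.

r = L sinθ = 1.247 m. From T sinθ = mω²r and T cosθ = mg: tanθ = ω²r/g, so ω² = g tanθ / r = g/(L cosθ).
ω = √(g/(L cosθ)) = √(10.0/(1.99 × 0.7793)) = √6.448 = 2.539 rad/s.
Period = 2π/ω = 2.474 s.

2.47 s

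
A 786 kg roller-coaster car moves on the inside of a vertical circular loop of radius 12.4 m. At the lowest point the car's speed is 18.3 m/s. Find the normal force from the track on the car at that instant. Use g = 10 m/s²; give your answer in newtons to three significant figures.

At the lowest point, N points up (toward the centre) and the weight mg points down (away from the centre), so the net inward force is N − mg = mv²/r.
N = m(v²/r + g) = 786 × ((18.3)²/12.4 + 10.0) = 786 × (27.01 + 10.0) = 786 × 37.01 = 29090 N.

29100 N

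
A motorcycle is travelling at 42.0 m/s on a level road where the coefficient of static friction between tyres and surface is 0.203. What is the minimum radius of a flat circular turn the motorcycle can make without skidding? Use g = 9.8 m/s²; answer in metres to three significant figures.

887 m

At the limit, μ_s m g = m v²/r, so r_min = v²/(μ_s g) = (42.0)²/(0.203 × 9.8) = 1764/1.989 = 886.7 m.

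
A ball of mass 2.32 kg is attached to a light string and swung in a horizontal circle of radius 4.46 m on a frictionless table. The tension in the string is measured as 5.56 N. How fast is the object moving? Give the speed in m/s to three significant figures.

3.27 m/s

T = m v²/r ⇒ v = √(T r / m) = √(5.56 × 4.46 / 2.32) = √10.69 = 3.269 m/s.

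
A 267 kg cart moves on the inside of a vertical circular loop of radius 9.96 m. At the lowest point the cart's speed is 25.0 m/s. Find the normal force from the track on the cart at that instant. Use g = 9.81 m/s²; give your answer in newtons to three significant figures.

At the lowest point, N points up (toward the centre) and the weight mg points down (away from the centre), so the net inward force is N − mg = mv²/r.
N = m(v²/r + g) = 267 × ((25.0)²/9.96 + 9.81) = 267 × (62.75 + 9.81) = 267 × 72.56 = 19370 N.

19400 N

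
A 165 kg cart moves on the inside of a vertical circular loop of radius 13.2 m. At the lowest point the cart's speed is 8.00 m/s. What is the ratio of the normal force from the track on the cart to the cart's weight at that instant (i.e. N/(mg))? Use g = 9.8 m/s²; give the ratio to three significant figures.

At the bottom, N − mg = mv²/r, so N = m(v²/r + g) and N/(mg) = v²/(rg) + 1 = (8.00)²/(13.2 × 9.8) + 1 = 0.4947 + 1 = 1.495.

1.49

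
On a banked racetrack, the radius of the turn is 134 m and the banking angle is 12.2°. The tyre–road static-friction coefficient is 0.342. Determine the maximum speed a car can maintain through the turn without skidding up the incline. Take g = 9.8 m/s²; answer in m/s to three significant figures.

At the maximum speed, friction acts down the slope at its limiting value f = μN. Radially (horizontal, toward centre): N sinθ + μN cosθ = mv²/r. Vertically: N cosθ − μN sinθ = mg.
Dividing: v² = r g (sinθ + μcosθ)/(cosθ − μsinθ).
sinθ + μcosθ = 0.2113 + 0.342×0.9774 = 0.5456; cosθ − μsinθ = 0.9774 − 0.342×0.2113 = 0.9051.
v² = 134 × 9.8 × 0.5456/0.9051 = 791.6 m²/s², so v = 28.13 m/s.

28.1 m/s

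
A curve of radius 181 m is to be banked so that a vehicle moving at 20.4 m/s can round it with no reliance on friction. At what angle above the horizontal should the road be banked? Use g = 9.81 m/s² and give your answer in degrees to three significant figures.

13.2°

With no friction, the horizontal component of the normal force provides the centripetal force: N sinθ = mv²/r, while N cosθ = mg vertically.
Dividing: tanθ = v²/(r g) = (20.4)²/(181 × 9.81) = 416.2/1776 = 0.2344.
θ = arctan(0.2344) = 13.19°.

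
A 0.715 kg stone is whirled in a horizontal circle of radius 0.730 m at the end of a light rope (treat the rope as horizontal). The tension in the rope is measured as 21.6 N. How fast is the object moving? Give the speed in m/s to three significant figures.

4.70 m/s

T = m v²/r ⇒ v = √(T r / m) = √(21.6 × 0.730 / 0.715) = √22.05 = 4.696 m/s.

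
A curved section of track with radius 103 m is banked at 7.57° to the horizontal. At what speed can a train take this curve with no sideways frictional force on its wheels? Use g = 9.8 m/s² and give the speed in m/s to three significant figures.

11.6 m/s

On a frictionless banked curve, N sinθ = mv²/r and N cosθ = mg, so tanθ = v²/(rg).
v = √(r g tanθ) = √(103 × 9.8 × tan 7.57°) = √(103 × 9.8 × 0.1329) = √134.1 = 11.58 m/s.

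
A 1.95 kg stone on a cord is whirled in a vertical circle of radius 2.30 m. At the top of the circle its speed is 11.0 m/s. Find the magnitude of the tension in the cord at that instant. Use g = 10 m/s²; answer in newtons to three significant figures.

At the top, both T and the weight mg point inward (toward the centre), so T + mg = mv²/r.
T = m(v²/r − g) = 1.95 × ((11.0)²/2.30 − 10.0) = 1.95 × (52.61 − 10.0) = 1.95 × 42.61 = 83.09 N.

83.1 N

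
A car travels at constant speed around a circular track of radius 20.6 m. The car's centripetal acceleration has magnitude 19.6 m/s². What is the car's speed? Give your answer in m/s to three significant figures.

20.1 m/s

a_c = v²/r ⇒ v = √(a_c · r) = √(19.6 × 20.6) = √403.8 = 20.09 m/s.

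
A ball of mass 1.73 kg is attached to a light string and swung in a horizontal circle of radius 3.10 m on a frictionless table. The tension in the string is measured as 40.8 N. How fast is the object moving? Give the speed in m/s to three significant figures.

T = m v²/r ⇒ v = √(T r / m) = √(40.8 × 3.10 / 1.73) = √73.11 = 8.550 m/s.

8.55 m/s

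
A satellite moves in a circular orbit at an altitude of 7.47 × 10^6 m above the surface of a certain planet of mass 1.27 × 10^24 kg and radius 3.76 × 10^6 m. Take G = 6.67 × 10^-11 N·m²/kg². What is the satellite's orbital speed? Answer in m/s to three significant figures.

2750 m/s

Orbital radius r = R + h = 3.76 × 10^6 + 7.47 × 10^6 = 1.123 × 10^7 m.
Gravity supplies the centripetal force: G M m / r² = m v² / r, so v = √(GM/r).
v = √(6.67 × 10^-11 × 1.27 × 10^24 / 1.123 × 10^7) = √(7.543 × 10^6) = 2746 m/s.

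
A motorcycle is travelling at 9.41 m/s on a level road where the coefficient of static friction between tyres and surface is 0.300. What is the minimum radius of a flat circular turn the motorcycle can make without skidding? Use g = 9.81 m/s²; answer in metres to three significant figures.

At the limit, μ_s m g = m v²/r, so r_min = v²/(μ_s g) = (9.41)²/(0.300 × 9.81) = 88.55/2.943 = 30.09 m.

30.1 m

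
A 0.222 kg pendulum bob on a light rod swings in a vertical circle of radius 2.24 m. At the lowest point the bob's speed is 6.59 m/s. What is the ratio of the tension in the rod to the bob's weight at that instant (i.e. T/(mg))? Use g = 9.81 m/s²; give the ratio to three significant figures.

At the bottom, T − mg = mv²/r, so T = m(v²/r + g) and T/(mg) = v²/(rg) + 1 = (6.59)²/(2.24 × 9.81) + 1 = 1.976 + 1 = 2.976.

2.98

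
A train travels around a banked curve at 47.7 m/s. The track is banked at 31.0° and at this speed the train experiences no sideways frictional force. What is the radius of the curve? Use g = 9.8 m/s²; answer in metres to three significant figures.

Frictionless banking: tanθ = v²/(rg), so r = v²/(g tanθ).
r = (47.7)²/(9.8 × tan 31.0°) = 2275/(9.8 × 0.6009) = 2275/5.888 = 386.4 m.

386 m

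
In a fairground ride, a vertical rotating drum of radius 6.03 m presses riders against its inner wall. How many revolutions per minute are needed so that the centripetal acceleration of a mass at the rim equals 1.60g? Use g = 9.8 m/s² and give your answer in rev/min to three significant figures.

Require ω²r = 1.60g, so ω = √(1.60 × 9.8/6.03) = 1.613 rad/s.
In rev/min: ω × 60/(2π) = 1.613 × 60/(2π) = 15.40 rev/min.

15.4 rev/min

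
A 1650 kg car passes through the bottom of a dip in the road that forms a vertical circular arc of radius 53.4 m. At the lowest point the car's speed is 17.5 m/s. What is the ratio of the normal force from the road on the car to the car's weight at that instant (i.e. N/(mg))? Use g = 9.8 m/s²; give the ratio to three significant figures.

1.59

At the bottom, N − mg = mv²/r, so N = m(v²/r + g) and N/(mg) = v²/(rg) + 1 = (17.5)²/(53.4 × 9.8) + 1 = 0.5852 + 1 = 1.585.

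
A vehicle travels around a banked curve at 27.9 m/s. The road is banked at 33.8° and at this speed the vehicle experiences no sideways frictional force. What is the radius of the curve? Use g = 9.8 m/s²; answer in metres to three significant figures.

119 m

Frictionless banking: tanθ = v²/(rg), so r = v²/(g tanθ).
r = (27.9)²/(9.8 × tan 33.8°) = 778.4/(9.8 × 0.6694) = 778.4/6.561 = 118.7 m.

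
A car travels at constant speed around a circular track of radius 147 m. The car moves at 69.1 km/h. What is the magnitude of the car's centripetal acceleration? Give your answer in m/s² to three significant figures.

2.51 m/s²

v = 69.1 km/h = 69.1/3.6 = 19.19 m/s.
a_c = v²/r = (19.19)²/147 = 368.4/147 = 2.506 m/s².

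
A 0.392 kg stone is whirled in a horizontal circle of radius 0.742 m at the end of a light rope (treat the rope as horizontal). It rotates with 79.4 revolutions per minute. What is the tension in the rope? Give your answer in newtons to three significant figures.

ω = 79.4 rev/min × 2π/60 = 8.315 rad/s, so v = ωr = 8.315 × 0.742 = 6.170 m/s.
The tension is the only horizontal force, so it supplies the full centripetal force: T = m v²/r = 0.392 × (6.170)²/0.742 = 0.392 × 38.06/0.742 = 20.11 N.

20.1 N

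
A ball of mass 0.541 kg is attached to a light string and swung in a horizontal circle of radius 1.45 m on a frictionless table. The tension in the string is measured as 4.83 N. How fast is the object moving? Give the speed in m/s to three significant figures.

3.60 m/s

T = m v²/r ⇒ v = √(T r / m) = √(4.83 × 1.45 / 0.541) = √12.95 = 3.598 m/s.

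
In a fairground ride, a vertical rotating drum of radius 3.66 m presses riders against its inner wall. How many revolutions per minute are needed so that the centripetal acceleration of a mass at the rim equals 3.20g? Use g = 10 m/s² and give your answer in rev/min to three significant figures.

28.2 rev/min

Require ω²r = 3.20g, so ω = √(3.20 × 10.0/3.66) = 2.957 rad/s.
In rev/min: ω × 60/(2π) = 2.957 × 60/(2π) = 28.24 rev/min.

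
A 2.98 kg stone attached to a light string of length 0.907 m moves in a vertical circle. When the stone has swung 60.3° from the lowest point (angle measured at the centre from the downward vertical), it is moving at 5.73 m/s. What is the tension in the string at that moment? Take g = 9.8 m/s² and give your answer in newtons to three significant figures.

122 N

Take the radial direction toward the centre of the circle as positive. The component of the weight along the string toward the centre is −mg cos φ (φ measured from the bottom), so Newton's second law along the string gives T − mg cos φ = m v²/r.
cos 60.3° = 0.4955, so T = m(v²/r + g cos φ) = 2.98 × ((5.73)²/0.907 + 9.8 × 0.4955) = 2.98 × (36.20 + (4.855)) = 2.98 × 41.05 = 122.3 N.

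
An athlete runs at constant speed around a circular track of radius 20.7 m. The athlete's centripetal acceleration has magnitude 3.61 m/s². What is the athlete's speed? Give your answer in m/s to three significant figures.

8.64 m/s

a_c = v²/r ⇒ v = √(a_c · r) = √(3.61 × 20.7) = √74.73 = 8.644 m/s.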